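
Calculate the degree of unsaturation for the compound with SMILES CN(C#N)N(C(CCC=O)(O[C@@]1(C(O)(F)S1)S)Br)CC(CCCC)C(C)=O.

Molecular formula from the SMILES: C16H25BrFN3O4S2.
DoU = (2C + 2 + N − H − X)/2 = (2·16 + 2 + 3 − 25 − 2)/2 = 10/2 = 5.
(Structurally: 1 ring(s) + 4 π bond(s) = 5.)

5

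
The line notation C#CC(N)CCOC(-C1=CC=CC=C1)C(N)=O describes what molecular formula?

C13H16N2O2

Heavy atoms from the SMILES: 13 C, 2 N, 2 O.
Implicit hydrogens by atom environment:
  5 × C (aromatic): 1 H each → 5
  3 × C: 1 H each → 3
  2 × C: 2 H each → 4
  2 × C: no H
  2 × N: 2 H each → 4
  2 × O: no H
  1 × C (aromatic): no H
  Total hydrogens = 16.
Molecular formula: C13H16N2O2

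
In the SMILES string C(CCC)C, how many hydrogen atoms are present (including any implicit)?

Hydrogens are implicit in SMILES; fill each atom to its normal valence:
  3 × C: 2 H each → 6
  2 × C: 3 H each → 6
  Total hydrogens = 12.

12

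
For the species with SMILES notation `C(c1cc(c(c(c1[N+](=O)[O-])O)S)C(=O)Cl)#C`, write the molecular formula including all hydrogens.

C9H4ClNO4S

Heavy atoms from the SMILES: 9 C, 1 Cl, 1 N, 4 O, 1 S.
Implicit hydrogens by atom environment:
  5 × C (aromatic): no H
  2 × C: no H
  2 × O: no H
  1 × C (aromatic): 1 H
  1 × C: 1 H
  1 × Cl: no H
  1 × N (charge +1): no H
  1 × O: 1 H
  1 × O (charge -1): no H
  1 × S: 1 H
  Total hydrogens = 4.
Molecular formula: C9H4ClNO4S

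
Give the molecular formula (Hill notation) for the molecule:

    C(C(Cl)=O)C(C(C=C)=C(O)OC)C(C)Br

C10H14BrClO3

Heavy atoms from the SMILES: 1 Br, 10 C, 1 Cl, 3 O.
Implicit hydrogens by atom environment:
  3 × C: 1 H each → 3
  3 × C: no H
  2 × C: 3 H each → 6
  2 × C: 2 H each → 4
  2 × O: no H
  1 × Br: no H
  1 × Cl: no H
  1 × O: 1 H
  Total hydrogens = 14.
Molecular formula: C10H14BrClO3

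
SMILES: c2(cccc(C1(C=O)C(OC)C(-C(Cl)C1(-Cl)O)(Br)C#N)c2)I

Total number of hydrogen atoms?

11

Hydrogens are implicit in SMILES; fill each atom to its normal valence:
  4 × C (aromatic): 1 H each → 4
  4 × C: no H
  3 × C: 1 H each → 3
  2 × C (aromatic): no H
  2 × Cl: no H
  2 × O: no H
  1 × Br: no H
  1 × C: 3 H
  1 × I: no H
  1 × N: no H
  1 × O: 1 H
  Total hydrogens = 11.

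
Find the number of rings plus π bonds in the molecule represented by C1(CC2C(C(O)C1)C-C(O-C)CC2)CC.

Molecular formula from the SMILES: C13H24O2.
DoU = (2C + 2 + N − H − X)/2 = (2·13 + 2 + 0 − 24 − 0)/2 = 4/2 = 2.
(Structurally: 2 ring(s) + 0 π bond(s) = 2.)

2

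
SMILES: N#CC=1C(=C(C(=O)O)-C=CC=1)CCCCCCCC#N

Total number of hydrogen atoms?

18

Hydrogens are implicit in SMILES; fill each atom to its normal valence:
  7 × C: 2 H each → 14
  3 × C (aromatic): 1 H each → 3
  3 × C (aromatic): no H
  3 × C: no H
  2 × N: no H
  1 × O: 1 H
  1 × O: no H
  Total hydrogens = 18.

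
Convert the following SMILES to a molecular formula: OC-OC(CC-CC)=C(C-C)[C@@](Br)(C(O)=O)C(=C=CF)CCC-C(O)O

C18H28BrFO6

Heavy atoms from the SMILES: 1 Br, 18 C, 1 F, 6 O.
Implicit hydrogens by atom environment:
  8 × C: 2 H each → 16
  6 × C: no H
  4 × O: 1 H each → 4
  2 × C: 3 H each → 6
  2 × C: 1 H each → 2
  2 × O: no H
  1 × Br: no H
  1 × F: no H
  Total hydrogens = 28.
Molecular formula: C18H28BrFO6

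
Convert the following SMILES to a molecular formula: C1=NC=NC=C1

Heavy atoms from the SMILES: 4 C, 2 N.
Implicit hydrogens by atom environment:
  4 × C (aromatic): 1 H each → 4
  2 × N (aromatic): no H
  Total hydrogens = 4.
Molecular formula: C4H4N2

C4H4N2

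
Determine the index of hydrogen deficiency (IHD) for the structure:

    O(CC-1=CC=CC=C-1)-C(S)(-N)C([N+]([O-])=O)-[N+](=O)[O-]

Molecular formula from the SMILES: C9H11N3O5S.
DoU = (2C + 2 + N − H − X)/2 = (2·9 + 2 + 3 − 11 − 0)/2 = 12/2 = 6.
(Structurally: 1 ring(s) + 5 π bond(s) = 6.)

6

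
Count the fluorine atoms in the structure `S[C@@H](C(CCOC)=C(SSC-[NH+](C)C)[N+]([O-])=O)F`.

The symbol for fluorine appears 1 time in the SMILES.

1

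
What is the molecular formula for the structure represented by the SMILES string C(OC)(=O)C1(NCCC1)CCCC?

Heavy atoms from the SMILES: 10 C, 1 N, 2 O.
Implicit hydrogens by atom environment:
  6 × C: 2 H each → 12
  2 × C: 3 H each → 6
  2 × C: no H
  2 × O: no H
  1 × N: 1 H
  Total hydrogens = 19.
Molecular formula: C10H19NO2

C10H19NO2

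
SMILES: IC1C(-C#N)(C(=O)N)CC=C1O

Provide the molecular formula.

C7H7IN2O2

Heavy atoms from the SMILES: 7 C, 1 I, 2 N, 2 O.
Implicit hydrogens by atom environment:
  4 × C: no H
  2 × C: 1 H each → 2
  1 × C: 2 H
  1 × I: no H
  1 × N: 2 H
  1 × N: no H
  1 × O: 1 H
  1 × O: no H
  Total hydrogens = 7.
Molecular formula: C7H7IN2O2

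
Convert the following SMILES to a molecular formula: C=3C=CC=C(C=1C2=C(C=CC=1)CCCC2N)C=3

Heavy atoms from the SMILES: 16 C, 1 N.
Implicit hydrogens by atom environment:
  8 × C (aromatic): 1 H each → 8
  4 × C (aromatic): no H
  3 × C: 2 H each → 6
  1 × C: 1 H
  1 × N: 2 H
  Total hydrogens = 17.
Molecular formula: C16H17N

C16H17N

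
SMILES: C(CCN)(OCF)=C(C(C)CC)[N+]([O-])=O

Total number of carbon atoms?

The symbol for carbon appears 9 times in the SMILES.

9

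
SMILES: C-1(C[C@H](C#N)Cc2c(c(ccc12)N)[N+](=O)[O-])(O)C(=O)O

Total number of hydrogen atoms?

Hydrogens are implicit in SMILES; fill each atom to its normal valence:
  4 × C (aromatic): no H
  3 × C: no H
  2 × C: 2 H each → 4
  2 × C (aromatic): 1 H each → 2
  2 × O: 1 H each → 2
  2 × O: no H
  1 × C: 1 H
  1 × N: 2 H
  1 × N: no H
  1 × N (charge +1): no H
  1 × O (charge -1): no H
  Total hydrogens = 11.

11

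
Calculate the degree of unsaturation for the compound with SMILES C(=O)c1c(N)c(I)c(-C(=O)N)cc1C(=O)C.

7

Molecular formula from the SMILES: C10H9IN2O3.
DoU = (2C + 2 + N − H − X)/2 = (2·10 + 2 + 2 − 9 − 1)/2 = 14/2 = 7.
(Structurally: 1 ring(s) + 6 π bond(s) = 7.)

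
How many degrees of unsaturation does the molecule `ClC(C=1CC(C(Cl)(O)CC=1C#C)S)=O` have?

5

Molecular formula from the SMILES: C9H8Cl2O2S.
DoU = (2C + 2 + N − H − X)/2 = (2·9 + 2 + 0 − 8 − 2)/2 = 10/2 = 5.
(Structurally: 1 ring(s) + 4 π bond(s) = 5.)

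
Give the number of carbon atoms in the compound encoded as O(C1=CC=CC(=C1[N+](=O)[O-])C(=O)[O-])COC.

9

The symbol for carbon appears 9 times in the SMILES.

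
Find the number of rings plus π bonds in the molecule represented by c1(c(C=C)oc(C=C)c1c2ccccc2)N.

9

Molecular formula from the SMILES: C14H13NO.
DoU = (2C + 2 + N − H − X)/2 = (2·14 + 2 + 1 − 13 − 0)/2 = 18/2 = 9.
(Structurally: 2 ring(s) + 7 π bond(s) = 9.)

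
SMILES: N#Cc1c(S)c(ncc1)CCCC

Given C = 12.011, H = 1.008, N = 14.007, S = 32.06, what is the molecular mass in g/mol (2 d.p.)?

192.28

Molecular formula: C10H12N2S.
M = 10×12.011 + 12×1.008 + 2×14.007 + 1×32.06 = 192.28 g/mol.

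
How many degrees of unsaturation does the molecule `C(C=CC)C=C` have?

2

Molecular formula from the SMILES: C6H10.
DoU = (2C + 2 + N − H − X)/2 = (2·6 + 2 + 0 − 10 − 0)/2 = 4/2 = 2.
(Structurally: 0 ring(s) + 2 π bond(s) = 2.)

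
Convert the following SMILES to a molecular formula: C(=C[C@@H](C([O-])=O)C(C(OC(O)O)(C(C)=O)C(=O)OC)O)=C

Heavy atoms from the SMILES: 12 C, 9 O.
Implicit hydrogens by atom environment:
  5 × C: no H
  5 × O: no H
  4 × C: 1 H each → 4
  3 × O: 1 H each → 3
  2 × C: 3 H each → 6
  1 × C: 2 H
  1 × O (charge -1): no H
  Total hydrogens = 15.
Net charge -1.
Molecular formula: C12H15O9-

C12H15O9-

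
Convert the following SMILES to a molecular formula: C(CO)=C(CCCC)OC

C8H16O2

Heavy atoms from the SMILES: 8 C, 2 O.
Implicit hydrogens by atom environment:
  4 × C: 2 H each → 8
  2 × C: 3 H each → 6
  1 × C: 1 H
  1 × C: no H
  1 × O: 1 H
  1 × O: no H
  Total hydrogens = 16.
Molecular formula: C8H16O2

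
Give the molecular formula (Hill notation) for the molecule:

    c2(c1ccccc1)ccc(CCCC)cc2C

C17H20

Heavy atoms from the SMILES: 17 C.
Implicit hydrogens by atom environment:
  8 × C (aromatic): 1 H each → 8
  4 × C (aromatic): no H
  3 × C: 2 H each → 6
  2 × C: 3 H each → 6
  Total hydrogens = 20.
Molecular formula: C17H20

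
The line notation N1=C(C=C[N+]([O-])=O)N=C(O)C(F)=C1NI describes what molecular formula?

Heavy atoms from the SMILES: 6 C, 1 F, 1 I, 4 N, 3 O.
Implicit hydrogens by atom environment:
  4 × C (aromatic): no H
  2 × C: 1 H each → 2
  2 × N (aromatic): no H
  1 × F: no H
  1 × I: no H
  1 × N: 1 H
  1 × N (charge +1): no H
  1 × O: 1 H
  1 × O: no H
  1 × O (charge -1): no H
  Total hydrogens = 4.
Molecular formula: C6H4FIN4O3

C6H4FIN4O3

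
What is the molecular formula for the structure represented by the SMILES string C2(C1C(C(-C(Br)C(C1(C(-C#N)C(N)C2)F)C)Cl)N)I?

C12H17BrClFIN3

Heavy atoms from the SMILES: 1 Br, 12 C, 1 Cl, 1 F, 1 I, 3 N.
Implicit hydrogens by atom environment:
  8 × C: 1 H each → 8
  2 × C: no H
  2 × N: 2 H each → 4
  1 × Br: no H
  1 × C: 3 H
  1 × C: 2 H
  1 × Cl: no H
  1 × F: no H
  1 × I: no H
  1 × N: no H
  Total hydrogens = 17.
Molecular formula: C12H17BrClFIN3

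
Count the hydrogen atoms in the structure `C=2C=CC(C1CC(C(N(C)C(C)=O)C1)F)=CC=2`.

18

Hydrogens are implicit in SMILES; fill each atom to its normal valence:
  5 × C (aromatic): 1 H each → 5
  3 × C: 1 H each → 3
  2 × C: 3 H each → 6
  2 × C: 2 H each → 4
  1 × C: no H
  1 × C (aromatic): no H
  1 × F: no H
  1 × N: no H
  1 × O: no H
  Total hydrogens = 18.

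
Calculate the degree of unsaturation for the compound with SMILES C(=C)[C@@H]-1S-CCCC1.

2

Molecular formula from the SMILES: C7H12S.
DoU = (2C + 2 + N − H − X)/2 = (2·7 + 2 + 0 − 12 − 0)/2 = 4/2 = 2.
(Structurally: 1 ring(s) + 1 π bond(s) = 2.)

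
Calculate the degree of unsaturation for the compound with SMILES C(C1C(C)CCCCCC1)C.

1

Molecular formula from the SMILES: C11H22.
DoU = (2C + 2 + N − H − X)/2 = (2·11 + 2 + 0 − 22 − 0)/2 = 2/2 = 1.
(Structurally: 1 ring(s) + 0 π bond(s) = 1.)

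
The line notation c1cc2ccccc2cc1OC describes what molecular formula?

Heavy atoms from the SMILES: 11 C, 1 O.
Implicit hydrogens by atom environment:
  7 × C (aromatic): 1 H each → 7
  3 × C (aromatic): no H
  1 × C: 3 H
  1 × O: no H
  Total hydrogens = 10.
Molecular formula: C11H10O

C11H10O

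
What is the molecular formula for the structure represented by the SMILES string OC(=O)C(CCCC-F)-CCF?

Heavy atoms from the SMILES: 8 C, 2 F, 2 O.
Implicit hydrogens by atom environment:
  6 × C: 2 H each → 12
  2 × F: no H
  1 × C: 1 H
  1 × C: no H
  1 × O: 1 H
  1 × O: no H
  Total hydrogens = 14.
Molecular formula: C8H14F2O2

C8H14F2O2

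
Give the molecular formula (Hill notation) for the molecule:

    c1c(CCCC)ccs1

C8H12S

Heavy atoms from the SMILES: 8 C, 1 S.
Implicit hydrogens by atom environment:
  3 × C: 2 H each → 6
  3 × C (aromatic): 1 H each → 3
  1 × C: 3 H
  1 × C (aromatic): no H
  1 × S (aromatic): no H
  Total hydrogens = 12.
Molecular formula: C8H12S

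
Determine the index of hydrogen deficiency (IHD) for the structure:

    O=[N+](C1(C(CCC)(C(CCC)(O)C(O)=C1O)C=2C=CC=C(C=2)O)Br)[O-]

7

Molecular formula from the SMILES: C17H22BrNO6.
DoU = (2C + 2 + N − H − X)/2 = (2·17 + 2 + 1 − 22 − 1)/2 = 14/2 = 7.
(Structurally: 2 ring(s) + 5 π bond(s) = 7.)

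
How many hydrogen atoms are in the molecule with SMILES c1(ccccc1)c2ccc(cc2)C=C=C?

12

Hydrogens are implicit in SMILES; fill each atom to its normal valence:
  9 × C (aromatic): 1 H each → 9
  3 × C (aromatic): no H
  1 × C: 2 H
  1 × C: 1 H
  1 × C: no H
  Total hydrogens = 12.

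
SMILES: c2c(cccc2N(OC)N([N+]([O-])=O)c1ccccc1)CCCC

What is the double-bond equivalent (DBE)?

9

Molecular formula from the SMILES: C17H21N3O3.
DoU = (2C + 2 + N − H − X)/2 = (2·17 + 2 + 3 − 21 − 0)/2 = 18/2 = 9.
(Structurally: 2 ring(s) + 7 π bond(s) = 9.)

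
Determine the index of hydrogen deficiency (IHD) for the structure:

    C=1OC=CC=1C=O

4

Molecular formula from the SMILES: C5H4O2.
DoU = (2C + 2 + N − H − X)/2 = (2·5 + 2 + 0 − 4 − 0)/2 = 8/2 = 4.
(Structurally: 1 ring(s) + 3 π bond(s) = 4.)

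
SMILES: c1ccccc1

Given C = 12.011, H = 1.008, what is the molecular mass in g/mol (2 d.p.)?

78.11

Molecular formula: C6H6.
M = 6×12.011 + 6×1.008 = 78.11 g/mol.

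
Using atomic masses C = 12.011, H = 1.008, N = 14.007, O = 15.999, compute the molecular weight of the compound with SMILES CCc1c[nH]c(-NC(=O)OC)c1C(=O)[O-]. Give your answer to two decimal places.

211.20

Molecular formula: C9H11N2O4-.
M = 9×12.011 + 11×1.008 + 2×14.007 + 4×15.999 = 211.20 g/mol.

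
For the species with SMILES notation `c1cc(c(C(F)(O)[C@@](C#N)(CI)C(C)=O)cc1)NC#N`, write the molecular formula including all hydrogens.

Heavy atoms from the SMILES: 13 C, 1 F, 1 I, 3 N, 2 O.
Implicit hydrogens by atom environment:
  5 × C: no H
  4 × C (aromatic): 1 H each → 4
  2 × C (aromatic): no H
  2 × N: no H
  1 × C: 3 H
  1 × C: 2 H
  1 × F: no H
  1 × I: no H
  1 × N: 1 H
  1 × O: 1 H
  1 × O: no H
  Total hydrogens = 11.
Molecular formula: C13H11FIN3O2

C13H11FIN3O2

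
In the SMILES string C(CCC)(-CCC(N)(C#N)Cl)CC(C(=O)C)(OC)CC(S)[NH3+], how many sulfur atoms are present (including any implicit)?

The symbol for sulfur appears 1 time in the SMILES.

1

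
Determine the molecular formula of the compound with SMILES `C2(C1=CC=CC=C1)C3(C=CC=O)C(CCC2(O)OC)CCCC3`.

Heavy atoms from the SMILES: 20 C, 3 O.
Implicit hydrogens by atom environment:
  6 × C: 2 H each → 12
  5 × C: 1 H each → 5
  5 × C (aromatic): 1 H each → 5
  2 × C: no H
  2 × O: no H
  1 × C: 3 H
  1 × C (aromatic): no H
  1 × O: 1 H
  Total hydrogens = 26.
Molecular formula: C20H26O3

C20H26O3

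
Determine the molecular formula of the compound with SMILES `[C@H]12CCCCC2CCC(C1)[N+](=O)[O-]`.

Heavy atoms from the SMILES: 10 C, 1 N, 2 O.
Implicit hydrogens by atom environment:
  7 × C: 2 H each → 14
  3 × C: 1 H each → 3
  1 × N (charge +1): no H
  1 × O: no H
  1 × O (charge -1): no H
  Total hydrogens = 17.
Molecular formula: C10H17NO2

C10H17NO2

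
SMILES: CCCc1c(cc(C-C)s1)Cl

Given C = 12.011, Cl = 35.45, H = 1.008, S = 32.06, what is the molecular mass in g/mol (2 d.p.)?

188.71

Molecular formula: C9H13ClS.
M = 9×12.011 + 1×35.45 + 13×1.008 + 1×32.06 = 188.71 g/mol.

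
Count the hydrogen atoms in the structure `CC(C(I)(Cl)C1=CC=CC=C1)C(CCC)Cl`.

Hydrogens are implicit in SMILES; fill each atom to its normal valence:
  5 × C (aromatic): 1 H each → 5
  2 × C: 3 H each → 6
  2 × C: 2 H each → 4
  2 × C: 1 H each → 2
  2 × Cl: no H
  1 × C: no H
  1 × C (aromatic): no H
  1 × I: no H
  Total hydrogens = 17.

17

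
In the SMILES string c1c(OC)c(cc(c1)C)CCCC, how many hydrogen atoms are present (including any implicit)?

18

Hydrogens are implicit in SMILES; fill each atom to its normal valence:
  3 × C: 3 H each → 9
  3 × C: 2 H each → 6
  3 × C (aromatic): 1 H each → 3
  3 × C (aromatic): no H
  1 × O: no H
  Total hydrogens = 18.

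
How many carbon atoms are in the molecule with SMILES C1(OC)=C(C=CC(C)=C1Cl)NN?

8

The symbol for carbon appears 8 times in the SMILES. (Cl is a single chlorine, not C + l.)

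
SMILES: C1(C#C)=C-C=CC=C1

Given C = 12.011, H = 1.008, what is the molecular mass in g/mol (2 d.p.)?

102.14

Molecular formula: C8H6.
M = 8×12.011 + 6×1.008 = 102.14 g/mol.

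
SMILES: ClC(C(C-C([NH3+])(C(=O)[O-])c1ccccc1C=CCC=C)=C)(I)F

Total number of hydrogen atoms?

18

Hydrogens are implicit in SMILES; fill each atom to its normal valence:
  4 × C: 2 H each → 8
  4 × C (aromatic): 1 H each → 4
  4 × C: no H
  3 × C: 1 H each → 3
  2 × C (aromatic): no H
  1 × Cl: no H
  1 × F: no H
  1 × I: no H
  1 × N (charge +1): 3 H
  1 × O: no H
  1 × O (charge -1): no H
  Total hydrogens = 18.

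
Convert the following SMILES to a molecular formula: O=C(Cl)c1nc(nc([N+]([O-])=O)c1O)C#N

C6HClN4O4

Heavy atoms from the SMILES: 6 C, 1 Cl, 4 N, 4 O.
Implicit hydrogens by atom environment:
  4 × C (aromatic): no H
  2 × C: no H
  2 × N (aromatic): no H
  2 × O: no H
  1 × Cl: no H
  1 × N: no H
  1 × N (charge +1): no H
  1 × O: 1 H
  1 × O (charge -1): no H
  Total hydrogens = 1.
Molecular formula: C6HClN4O4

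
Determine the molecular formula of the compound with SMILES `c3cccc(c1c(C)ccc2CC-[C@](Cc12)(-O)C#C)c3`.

Heavy atoms from the SMILES: 19 C, 1 O.
Implicit hydrogens by atom environment:
  7 × C (aromatic): 1 H each → 7
  5 × C (aromatic): no H
  3 × C: 2 H each → 6
  2 × C: no H
  1 × C: 3 H
  1 × C: 1 H
  1 × O: 1 H
  Total hydrogens = 18.
Molecular formula: C19H18O

C19H18O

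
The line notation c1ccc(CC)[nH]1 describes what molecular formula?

Heavy atoms from the SMILES: 6 C, 1 N.
Implicit hydrogens by atom environment:
  3 × C (aromatic): 1 H each → 3
  1 × C: 3 H
  1 × C: 2 H
  1 × C (aromatic): no H
  1 × N (aromatic): 1 H
  Total hydrogens = 9.
Molecular formula: C6H9N

C6H9N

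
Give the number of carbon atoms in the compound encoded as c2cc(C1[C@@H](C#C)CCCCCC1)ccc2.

The symbol for carbon appears 16 times in the SMILES. Lowercase c denotes aromatic carbon and counts toward C.

16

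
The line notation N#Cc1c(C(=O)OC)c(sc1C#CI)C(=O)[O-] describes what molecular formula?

Heavy atoms from the SMILES: 10 C, 1 I, 1 N, 4 O, 1 S.
Implicit hydrogens by atom environment:
  5 × C: no H
  4 × C (aromatic): no H
  3 × O: no H
  1 × C: 3 H
  1 × I: no H
  1 × N: no H
  1 × O (charge -1): no H
  1 × S (aromatic): no H
  Total hydrogens = 3.
Net charge -1.
Molecular formula: C10H3INO4S-

C10H3INO4S-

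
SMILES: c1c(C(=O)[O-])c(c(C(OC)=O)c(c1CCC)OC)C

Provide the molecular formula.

Heavy atoms from the SMILES: 14 C, 5 O.
Implicit hydrogens by atom environment:
  5 × C (aromatic): no H
  4 × C: 3 H each → 12
  4 × O: no H
  2 × C: 2 H each → 4
  2 × C: no H
  1 × C (aromatic): 1 H
  1 × O (charge -1): no H
  Total hydrogens = 17.
Net charge -1.
Molecular formula: C14H17O5-

C14H17O5-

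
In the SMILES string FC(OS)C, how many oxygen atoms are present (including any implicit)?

The symbol for oxygen appears 1 time in the SMILES.

1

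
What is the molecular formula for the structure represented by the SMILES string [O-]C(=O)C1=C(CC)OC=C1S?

C7H7O3S-

Heavy atoms from the SMILES: 7 C, 3 O, 1 S.
Implicit hydrogens by atom environment:
  3 × C (aromatic): no H
  1 × C: 3 H
  1 × C: 2 H
  1 × C (aromatic): 1 H
  1 × C: no H
  1 × O (aromatic): no H
  1 × O: no H
  1 × O (charge -1): no H
  1 × S: 1 H
  Total hydrogens = 7.
Net charge -1.
Molecular formula: C7H7O3S-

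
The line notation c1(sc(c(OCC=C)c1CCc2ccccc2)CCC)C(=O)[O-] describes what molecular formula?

Heavy atoms from the SMILES: 19 C, 3 O, 1 S.
Implicit hydrogens by atom environment:
  6 × C: 2 H each → 12
  5 × C (aromatic): 1 H each → 5
  5 × C (aromatic): no H
  2 × O: no H
  1 × C: 3 H
  1 × C: 1 H
  1 × C: no H
  1 × O (charge -1): no H
  1 × S (aromatic): no H
  Total hydrogens = 21.
Net charge -1.
Molecular formula: C19H21O3S-

C19H21O3S-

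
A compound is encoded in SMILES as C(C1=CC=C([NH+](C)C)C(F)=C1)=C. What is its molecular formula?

Heavy atoms from the SMILES: 10 C, 1 F, 1 N.
Implicit hydrogens by atom environment:
  3 × C (aromatic): 1 H each → 3
  3 × C (aromatic): no H
  2 × C: 3 H each → 6
  1 × C: 2 H
  1 × C: 1 H
  1 × F: no H
  1 × N (charge +1): 1 H
  Total hydrogens = 13.
Net charge +1.
Molecular formula: C10H13FN+

C10H13FN+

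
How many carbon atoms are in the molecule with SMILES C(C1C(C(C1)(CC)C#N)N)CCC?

The symbol for carbon appears 11 times in the SMILES.

11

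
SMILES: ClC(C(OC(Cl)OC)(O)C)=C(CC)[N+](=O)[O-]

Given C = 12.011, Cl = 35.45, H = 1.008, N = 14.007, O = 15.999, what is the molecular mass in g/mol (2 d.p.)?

274.09

Molecular formula: C8H13Cl2NO5.
M = 8×12.011 + 2×35.45 + 13×1.008 + 1×14.007 + 5×15.999 = 274.09 g/mol.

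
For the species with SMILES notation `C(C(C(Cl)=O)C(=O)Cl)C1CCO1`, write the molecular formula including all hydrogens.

Heavy atoms from the SMILES: 7 C, 2 Cl, 3 O.
Implicit hydrogens by atom environment:
  3 × C: 2 H each → 6
  3 × O: no H
  2 × C: 1 H each → 2
  2 × C: no H
  2 × Cl: no H
  Total hydrogens = 8.
Molecular formula: C7H8Cl2O3

C7H8Cl2O3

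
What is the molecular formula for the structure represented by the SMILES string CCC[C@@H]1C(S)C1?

Heavy atoms from the SMILES: 6 C, 1 S.
Implicit hydrogens by atom environment:
  3 × C: 2 H each → 6
  2 × C: 1 H each → 2
  1 × C: 3 H
  1 × S: 1 H
  Total hydrogens = 12.
Molecular formula: C6H12S

C6H12S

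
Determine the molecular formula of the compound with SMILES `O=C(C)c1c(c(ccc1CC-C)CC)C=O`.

Heavy atoms from the SMILES: 14 C, 2 O.
Implicit hydrogens by atom environment:
  4 × C (aromatic): no H
  3 × C: 3 H each → 9
  3 × C: 2 H each → 6
  2 × C (aromatic): 1 H each → 2
  2 × O: no H
  1 × C: 1 H
  1 × C: no H
  Total hydrogens = 18.
Molecular formula: C14H18O2

C14H18O2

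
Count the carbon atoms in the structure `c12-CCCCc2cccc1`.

The symbol for carbon appears 10 times in the SMILES. Lowercase c denotes aromatic carbon and counts toward C.

10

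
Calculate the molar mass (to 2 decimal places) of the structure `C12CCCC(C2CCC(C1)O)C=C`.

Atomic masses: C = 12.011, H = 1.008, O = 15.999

180.29

Molecular formula: C12H20O.
M = 12×12.011 + 20×1.008 + 1×15.999 = 180.29 g/mol.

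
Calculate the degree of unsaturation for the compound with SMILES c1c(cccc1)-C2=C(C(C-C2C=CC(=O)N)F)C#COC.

Molecular formula from the SMILES: C17H16FNO2.
DoU = (2C + 2 + N − H − X)/2 = (2·17 + 2 + 1 − 16 − 1)/2 = 20/2 = 10.
(Structurally: 2 ring(s) + 8 π bond(s) = 10.)

10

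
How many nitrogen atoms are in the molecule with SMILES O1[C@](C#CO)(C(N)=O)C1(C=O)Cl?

1

The symbol for nitrogen appears 1 time in the SMILES.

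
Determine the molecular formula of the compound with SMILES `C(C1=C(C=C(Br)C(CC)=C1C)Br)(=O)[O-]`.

C10H9Br2O2-

Heavy atoms from the SMILES: 2 Br, 10 C, 2 O.
Implicit hydrogens by atom environment:
  5 × C (aromatic): no H
  2 × Br: no H
  2 × C: 3 H each → 6
  1 × C: 2 H
  1 × C (aromatic): 1 H
  1 × C: no H
  1 × O: no H
  1 × O (charge -1): no H
  Total hydrogens = 9.
Net charge -1.
Molecular formula: C10H9Br2O2-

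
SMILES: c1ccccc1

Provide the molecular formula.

C6H6

Heavy atoms from the SMILES: 6 C.
Implicit hydrogens by atom environment:
  6 × C (aromatic): 1 H each → 6
  Total hydrogens = 6.
Molecular formula: C6H6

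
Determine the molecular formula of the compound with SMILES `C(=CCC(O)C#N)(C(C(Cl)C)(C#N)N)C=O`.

Heavy atoms from the SMILES: 10 C, 1 Cl, 3 N, 2 O.
Implicit hydrogens by atom environment:
  4 × C: 1 H each → 4
  4 × C: no H
  2 × N: no H
  1 × C: 3 H
  1 × C: 2 H
  1 × Cl: no H
  1 × N: 2 H
  1 × O: 1 H
  1 × O: no H
  Total hydrogens = 12.
Molecular formula: C10H12ClN3O2

C10H12ClN3O2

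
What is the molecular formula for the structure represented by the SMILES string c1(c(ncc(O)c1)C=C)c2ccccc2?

Heavy atoms from the SMILES: 13 C, 1 N, 1 O.
Implicit hydrogens by atom environment:
  7 × C (aromatic): 1 H each → 7
  4 × C (aromatic): no H
  1 × C: 2 H
  1 × C: 1 H
  1 × N (aromatic): no H
  1 × O: 1 H
  Total hydrogens = 11.
Molecular formula: C13H11NO

C13H11NO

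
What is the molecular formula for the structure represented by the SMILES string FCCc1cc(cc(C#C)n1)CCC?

Heavy atoms from the SMILES: 12 C, 1 F, 1 N.
Implicit hydrogens by atom environment:
  4 × C: 2 H each → 8
  3 × C (aromatic): no H
  2 × C (aromatic): 1 H each → 2
  1 × C: 3 H
  1 × C: 1 H
  1 × C: no H
  1 × F: no H
  1 × N (aromatic): no H
  Total hydrogens = 14.
Molecular formula: C12H14FN

C12H14FN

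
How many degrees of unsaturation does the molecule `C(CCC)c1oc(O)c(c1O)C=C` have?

4

Molecular formula from the SMILES: C10H14O3.
DoU = (2C + 2 + N − H − X)/2 = (2·10 + 2 + 0 − 14 − 0)/2 = 8/2 = 4.
(Structurally: 1 ring(s) + 3 π bond(s) = 4.)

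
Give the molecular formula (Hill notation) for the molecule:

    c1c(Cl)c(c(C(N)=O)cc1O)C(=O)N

Heavy atoms from the SMILES: 8 C, 1 Cl, 2 N, 3 O.
Implicit hydrogens by atom environment:
  4 × C (aromatic): no H
  2 × C (aromatic): 1 H each → 2
  2 × C: no H
  2 × N: 2 H each → 4
  2 × O: no H
  1 × Cl: no H
  1 × O: 1 H
  Total hydrogens = 7.
Molecular formula: C8H7ClN2O3

C8H7ClN2O3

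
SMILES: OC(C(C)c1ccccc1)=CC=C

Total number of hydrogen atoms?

14

Hydrogens are implicit in SMILES; fill each atom to its normal valence:
  5 × C (aromatic): 1 H each → 5
  3 × C: 1 H each → 3
  1 × C: 3 H
  1 × C: 2 H
  1 × C: no H
  1 × C (aromatic): no H
  1 × O: 1 H
  Total hydrogens = 14.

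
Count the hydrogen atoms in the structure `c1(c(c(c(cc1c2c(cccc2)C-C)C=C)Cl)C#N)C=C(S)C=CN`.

Hydrogens are implicit in SMILES; fill each atom to its normal valence:
  7 × C (aromatic): no H
  5 × C (aromatic): 1 H each → 5
  4 × C: 1 H each → 4
  2 × C: 2 H each → 4
  2 × C: no H
  1 × C: 3 H
  1 × Cl: no H
  1 × N: 2 H
  1 × N: no H
  1 × S: 1 H
  Total hydrogens = 19.

19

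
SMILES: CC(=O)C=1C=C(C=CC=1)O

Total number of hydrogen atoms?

Hydrogens are implicit in SMILES; fill each atom to its normal valence:
  4 × C (aromatic): 1 H each → 4
  2 × C (aromatic): no H
  1 × C: 3 H
  1 × C: no H
  1 × O: 1 H
  1 × O: no H
  Total hydrogens = 8.

8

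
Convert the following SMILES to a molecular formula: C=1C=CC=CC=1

Heavy atoms from the SMILES: 6 C.
Implicit hydrogens by atom environment:
  6 × C (aromatic): 1 H each → 6
  Total hydrogens = 6.
Molecular formula: C6H6

C6H6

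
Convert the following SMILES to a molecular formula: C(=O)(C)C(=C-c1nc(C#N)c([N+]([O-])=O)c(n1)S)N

Heavy atoms from the SMILES: 9 C, 5 N, 3 O, 1 S.
Implicit hydrogens by atom environment:
  4 × C (aromatic): no H
  3 × C: no H
  2 × N (aromatic): no H
  2 × O: no H
  1 × C: 3 H
  1 × C: 1 H
  1 × N: 2 H
  1 × N: no H
  1 × N (charge +1): no H
  1 × O (charge -1): no H
  1 × S: 1 H
  Total hydrogens = 7.
Molecular formula: C9H7N5O3S

C9H7N5O3S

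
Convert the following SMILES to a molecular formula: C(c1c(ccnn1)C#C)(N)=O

C7H5N3O

Heavy atoms from the SMILES: 7 C, 3 N, 1 O.
Implicit hydrogens by atom environment:
  2 × C (aromatic): 1 H each → 2
  2 × C (aromatic): no H
  2 × C: no H
  2 × N (aromatic): no H
  1 × C: 1 H
  1 × N: 2 H
  1 × O: no H
  Total hydrogens = 5.
Molecular formula: C7H5N3O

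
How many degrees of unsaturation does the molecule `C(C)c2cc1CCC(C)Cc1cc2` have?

5

Molecular formula from the SMILES: C13H18.
DoU = (2C + 2 + N − H − X)/2 = (2·13 + 2 + 0 − 18 − 0)/2 = 10/2 = 5.
(Structurally: 2 ring(s) + 3 π bond(s) = 5.)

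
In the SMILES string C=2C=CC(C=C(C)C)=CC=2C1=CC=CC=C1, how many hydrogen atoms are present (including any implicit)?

16

Hydrogens are implicit in SMILES; fill each atom to its normal valence:
  9 × C (aromatic): 1 H each → 9
  3 × C (aromatic): no H
  2 × C: 3 H each → 6
  1 × C: 1 H
  1 × C: no H
  Total hydrogens = 16.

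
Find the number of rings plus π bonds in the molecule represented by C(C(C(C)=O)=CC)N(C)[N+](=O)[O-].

3

Molecular formula from the SMILES: C7H12N2O3.
DoU = (2C + 2 + N − H − X)/2 = (2·7 + 2 + 2 − 12 − 0)/2 = 6/2 = 3.
(Structurally: 0 ring(s) + 3 π bond(s) = 3.)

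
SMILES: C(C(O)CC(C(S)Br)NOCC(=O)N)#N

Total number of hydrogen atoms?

Hydrogens are implicit in SMILES; fill each atom to its normal valence:
  3 × C: 1 H each → 3
  2 × C: 2 H each → 4
  2 × C: no H
  2 × O: no H
  1 × Br: no H
  1 × N: 2 H
  1 × N: 1 H
  1 × N: no H
  1 × O: 1 H
  1 × S: 1 H
  Total hydrogens = 12.

12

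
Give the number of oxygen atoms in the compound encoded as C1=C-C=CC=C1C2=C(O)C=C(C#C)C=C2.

The symbol for oxygen appears 1 time in the SMILES.

1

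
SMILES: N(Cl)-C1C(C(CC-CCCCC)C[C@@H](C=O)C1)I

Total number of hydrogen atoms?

25

Hydrogens are implicit in SMILES; fill each atom to its normal valence:
  8 × C: 2 H each → 16
  5 × C: 1 H each → 5
  1 × C: 3 H
  1 × Cl: no H
  1 × I: no H
  1 × N: 1 H
  1 × O: no H
  Total hydrogens = 25.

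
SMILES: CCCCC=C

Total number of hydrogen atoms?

12

Hydrogens are implicit in SMILES; fill each atom to its normal valence:
  4 × C: 2 H each → 8
  1 × C: 3 H
  1 × C: 1 H
  Total hydrogens = 12.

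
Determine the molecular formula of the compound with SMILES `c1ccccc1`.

C6H6

Heavy atoms from the SMILES: 6 C.
Implicit hydrogens by atom environment:
  6 × C (aromatic): 1 H each → 6
  Total hydrogens = 6.
Molecular formula: C6H6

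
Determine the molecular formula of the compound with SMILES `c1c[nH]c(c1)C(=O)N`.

Heavy atoms from the SMILES: 5 C, 2 N, 1 O.
Implicit hydrogens by atom environment:
  3 × C (aromatic): 1 H each → 3
  1 × C (aromatic): no H
  1 × C: no H
  1 × N: 2 H
  1 × N (aromatic): 1 H
  1 × O: no H
  Total hydrogens = 6.
Molecular formula: C5H6N2O

C5H6N2O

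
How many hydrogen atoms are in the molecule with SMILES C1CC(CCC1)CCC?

18

Hydrogens are implicit in SMILES; fill each atom to its normal valence:
  7 × C: 2 H each → 14
  1 × C: 3 H
  1 × C: 1 H
  Total hydrogens = 18.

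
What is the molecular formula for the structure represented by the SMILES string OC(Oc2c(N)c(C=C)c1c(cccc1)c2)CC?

Heavy atoms from the SMILES: 15 C, 1 N, 2 O.
Implicit hydrogens by atom environment:
  5 × C (aromatic): 1 H each → 5
  5 × C (aromatic): no H
  2 × C: 2 H each → 4
  2 × C: 1 H each → 2
  1 × C: 3 H
  1 × N: 2 H
  1 × O: 1 H
  1 × O: no H
  Total hydrogens = 17.
Molecular formula: C15H17NO2

C15H17NO2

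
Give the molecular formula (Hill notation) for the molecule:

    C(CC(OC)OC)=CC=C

C8H14O2

Heavy atoms from the SMILES: 8 C, 2 O.
Implicit hydrogens by atom environment:
  4 × C: 1 H each → 4
  2 × C: 3 H each → 6
  2 × C: 2 H each → 4
  2 × O: no H
  Total hydrogens = 14.
Molecular formula: C8H14O2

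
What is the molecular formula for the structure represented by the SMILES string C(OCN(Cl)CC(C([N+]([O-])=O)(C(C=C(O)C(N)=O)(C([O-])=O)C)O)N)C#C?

C13H18ClN4O8-

Heavy atoms from the SMILES: 13 C, 1 Cl, 4 N, 8 O.
Implicit hydrogens by atom environment:
  6 × C: no H
  4 × O: no H
  3 × C: 2 H each → 6
  3 × C: 1 H each → 3
  2 × N: 2 H each → 4
  2 × O: 1 H each → 2
  2 × O (charge -1): no H
  1 × C: 3 H
  1 × Cl: no H
  1 × N: no H
  1 × N (charge +1): no H
  Total hydrogens = 18.
Net charge -1.
Molecular formula: C13H18ClN4O8-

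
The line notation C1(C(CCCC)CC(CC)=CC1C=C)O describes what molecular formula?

C14H24O

Heavy atoms from the SMILES: 14 C, 1 O.
Implicit hydrogens by atom environment:
  6 × C: 2 H each → 12
  5 × C: 1 H each → 5
  2 × C: 3 H each → 6
  1 × C: no H
  1 × O: 1 H
  Total hydrogens = 24.
Molecular formula: C14H24O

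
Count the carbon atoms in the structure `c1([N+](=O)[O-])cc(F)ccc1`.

The symbol for carbon appears 6 times in the SMILES. Lowercase c denotes aromatic carbon and counts toward C.

6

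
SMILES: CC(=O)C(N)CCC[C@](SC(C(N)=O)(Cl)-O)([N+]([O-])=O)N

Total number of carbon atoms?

The symbol for carbon appears 9 times in the SMILES. (Cl is a single chlorine, not C + l.)

9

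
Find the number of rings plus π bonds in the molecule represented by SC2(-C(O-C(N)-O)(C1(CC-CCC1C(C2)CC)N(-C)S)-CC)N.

2

Molecular formula from the SMILES: C16H33N3O2S2.
DoU = (2C + 2 + N − H − X)/2 = (2·16 + 2 + 3 − 33 − 0)/2 = 4/2 = 2.
(Structurally: 2 ring(s) + 0 π bond(s) = 2.)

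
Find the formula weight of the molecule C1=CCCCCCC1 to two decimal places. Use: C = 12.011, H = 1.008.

Molecular formula: C8H14.
M = 8×12.011 + 14×1.008 = 110.20 g/mol.

110.20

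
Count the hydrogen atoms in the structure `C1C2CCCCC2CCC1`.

Hydrogens are implicit in SMILES; fill each atom to its normal valence:
  8 × C: 2 H each → 16
  2 × C: 1 H each → 2
  Total hydrogens = 18.

18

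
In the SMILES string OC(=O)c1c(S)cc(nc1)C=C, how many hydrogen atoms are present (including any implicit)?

7

Hydrogens are implicit in SMILES; fill each atom to its normal valence:
  3 × C (aromatic): no H
  2 × C (aromatic): 1 H each → 2
  1 × C: 2 H
  1 × C: 1 H
  1 × C: no H
  1 × N (aromatic): no H
  1 × O: 1 H
  1 × O: no H
  1 × S: 1 H
  Total hydrogens = 7.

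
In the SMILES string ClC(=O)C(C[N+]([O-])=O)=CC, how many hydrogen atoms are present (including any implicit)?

6

Hydrogens are implicit in SMILES; fill each atom to its normal valence:
  2 × C: no H
  2 × O: no H
  1 × C: 3 H
  1 × C: 2 H
  1 × C: 1 H
  1 × Cl: no H
  1 × N (charge +1): no H
  1 × O (charge -1): no H
  Total hydrogens = 6.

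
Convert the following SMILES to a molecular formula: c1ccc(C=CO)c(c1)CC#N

Heavy atoms from the SMILES: 10 C, 1 N, 1 O.
Implicit hydrogens by atom environment:
  4 × C (aromatic): 1 H each → 4
  2 × C: 1 H each → 2
  2 × C (aromatic): no H
  1 × C: 2 H
  1 × C: no H
  1 × N: no H
  1 × O: 1 H
  Total hydrogens = 9.
Molecular formula: C10H9NO

C10H9NO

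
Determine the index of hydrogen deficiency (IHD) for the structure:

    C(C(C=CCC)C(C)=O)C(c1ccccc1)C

6

Molecular formula from the SMILES: C16H22O.
DoU = (2C + 2 + N − H − X)/2 = (2·16 + 2 + 0 − 22 − 0)/2 = 12/2 = 6.
(Structurally: 1 ring(s) + 5 π bond(s) = 6.)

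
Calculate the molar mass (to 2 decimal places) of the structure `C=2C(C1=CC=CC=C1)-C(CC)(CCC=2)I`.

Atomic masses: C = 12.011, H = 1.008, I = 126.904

Molecular formula: C14H17I.
M = 14×12.011 + 17×1.008 + 1×126.904 = 312.19 g/mol.

312.19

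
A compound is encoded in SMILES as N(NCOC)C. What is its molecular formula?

Heavy atoms from the SMILES: 3 C, 2 N, 1 O.
Implicit hydrogens by atom environment:
  2 × C: 3 H each → 6
  2 × N: 1 H each → 2
  1 × C: 2 H
  1 × O: no H
  Total hydrogens = 10.
Molecular formula: C3H10N2O

C3H10N2O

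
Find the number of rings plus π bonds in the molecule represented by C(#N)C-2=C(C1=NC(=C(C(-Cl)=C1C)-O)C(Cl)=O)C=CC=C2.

11

Molecular formula from the SMILES: C14H8Cl2N2O2.
DoU = (2C + 2 + N − H − X)/2 = (2·14 + 2 + 2 − 8 − 2)/2 = 22/2 = 11.
(Structurally: 2 ring(s) + 9 π bond(s) = 11.)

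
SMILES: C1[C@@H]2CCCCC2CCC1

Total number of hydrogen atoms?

18

Hydrogens are implicit in SMILES; fill each atom to its normal valence:
  8 × C: 2 H each → 16
  2 × C: 1 H each → 2
  Total hydrogens = 18.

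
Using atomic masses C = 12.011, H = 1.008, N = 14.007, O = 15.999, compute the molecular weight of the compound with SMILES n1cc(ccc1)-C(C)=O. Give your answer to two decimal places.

121.14

Molecular formula: C7H7NO.
M = 7×12.011 + 7×1.008 + 1×14.007 + 1×15.999 = 121.14 g/mol.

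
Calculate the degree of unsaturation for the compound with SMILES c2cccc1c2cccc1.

7

Molecular formula from the SMILES: C10H8.
DoU = (2C + 2 + N − H − X)/2 = (2·10 + 2 + 0 − 8 − 0)/2 = 14/2 = 7.
(Structurally: 2 ring(s) + 5 π bond(s) = 7.)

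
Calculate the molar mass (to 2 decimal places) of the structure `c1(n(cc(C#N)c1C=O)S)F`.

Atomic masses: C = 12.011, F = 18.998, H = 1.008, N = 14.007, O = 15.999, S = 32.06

Molecular formula: C6H3FN2OS.
M = 6×12.011 + 1×18.998 + 3×1.008 + 2×14.007 + 1×15.999 + 1×32.06 = 170.16 g/mol.

170.16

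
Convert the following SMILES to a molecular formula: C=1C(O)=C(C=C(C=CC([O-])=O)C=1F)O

Heavy atoms from the SMILES: 9 C, 1 F, 4 O.
Implicit hydrogens by atom environment:
  4 × C (aromatic): no H
  2 × C (aromatic): 1 H each → 2
  2 × C: 1 H each → 2
  2 × O: 1 H each → 2
  1 × C: no H
  1 × F: no H
  1 × O: no H
  1 × O (charge -1): no H
  Total hydrogens = 6.
Net charge -1.
Molecular formula: C9H6FO4-

C9H6FO4-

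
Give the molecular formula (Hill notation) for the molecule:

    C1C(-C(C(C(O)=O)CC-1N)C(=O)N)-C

C9H16N2O3

Heavy atoms from the SMILES: 9 C, 2 N, 3 O.
Implicit hydrogens by atom environment:
  4 × C: 1 H each → 4
  2 × C: 2 H each → 4
  2 × C: no H
  2 × N: 2 H each → 4
  2 × O: no H
  1 × C: 3 H
  1 × O: 1 H
  Total hydrogens = 16.
Molecular formula: C9H16N2O3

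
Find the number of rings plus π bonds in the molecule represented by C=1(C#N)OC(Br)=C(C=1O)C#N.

7

Molecular formula from the SMILES: C6HBrN2O2.
DoU = (2C + 2 + N − H − X)/2 = (2·6 + 2 + 2 − 1 − 1)/2 = 14/2 = 7.
(Structurally: 1 ring(s) + 6 π bond(s) = 7.)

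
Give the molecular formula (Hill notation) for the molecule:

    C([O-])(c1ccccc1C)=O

C8H7O2-

Heavy atoms from the SMILES: 8 C, 2 O.
Implicit hydrogens by atom environment:
  4 × C (aromatic): 1 H each → 4
  2 × C (aromatic): no H
  1 × C: 3 H
  1 × C: no H
  1 × O: no H
  1 × O (charge -1): no H
  Total hydrogens = 7.
Net charge -1.
Molecular formula: C8H7O2-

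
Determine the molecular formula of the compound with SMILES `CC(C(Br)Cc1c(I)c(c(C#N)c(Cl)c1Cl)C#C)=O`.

C13H7BrCl2INO

Heavy atoms from the SMILES: 1 Br, 13 C, 2 Cl, 1 I, 1 N, 1 O.
Implicit hydrogens by atom environment:
  6 × C (aromatic): no H
  3 × C: no H
  2 × C: 1 H each → 2
  2 × Cl: no H
  1 × Br: no H
  1 × C: 3 H
  1 × C: 2 H
  1 × I: no H
  1 × N: no H
  1 × O: no H
  Total hydrogens = 7.
Molecular formula: C13H7BrCl2INO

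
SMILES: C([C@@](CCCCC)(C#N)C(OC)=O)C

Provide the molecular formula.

C11H19NO2

Heavy atoms from the SMILES: 11 C, 1 N, 2 O.
Implicit hydrogens by atom environment:
  5 × C: 2 H each → 10
  3 × C: 3 H each → 9
  3 × C: no H
  2 × O: no H
  1 × N: no H
  Total hydrogens = 19.
Molecular formula: C11H19NO2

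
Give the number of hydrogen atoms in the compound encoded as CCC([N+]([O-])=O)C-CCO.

Hydrogens are implicit in SMILES; fill each atom to its normal valence:
  4 × C: 2 H each → 8
  1 × C: 3 H
  1 × C: 1 H
  1 × N (charge +1): no H
  1 × O: 1 H
  1 × O: no H
  1 × O (charge -1): no H
  Total hydrogens = 13.

13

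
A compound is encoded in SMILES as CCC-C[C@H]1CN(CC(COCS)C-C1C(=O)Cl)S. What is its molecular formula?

C13H24ClNO2S2

Heavy atoms from the SMILES: 13 C, 1 Cl, 1 N, 2 O, 2 S.
Implicit hydrogens by atom environment:
  8 × C: 2 H each → 16
  3 × C: 1 H each → 3
  2 × O: no H
  2 × S: 1 H each → 2
  1 × C: 3 H
  1 × C: no H
  1 × Cl: no H
  1 × N: no H
  Total hydrogens = 24.
Molecular formula: C13H24ClNO2S2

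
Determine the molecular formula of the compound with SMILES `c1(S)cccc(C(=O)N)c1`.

C7H7NOS

Heavy atoms from the SMILES: 7 C, 1 N, 1 O, 1 S.
Implicit hydrogens by atom environment:
  4 × C (aromatic): 1 H each → 4
  2 × C (aromatic): no H
  1 × C: no H
  1 × N: 2 H
  1 × O: no H
  1 × S: 1 H
  Total hydrogens = 7.
Molecular formula: C7H7NOS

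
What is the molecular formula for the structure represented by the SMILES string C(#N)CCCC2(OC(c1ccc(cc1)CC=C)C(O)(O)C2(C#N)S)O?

Heavy atoms from the SMILES: 18 C, 2 N, 4 O, 1 S.
Implicit hydrogens by atom environment:
  5 × C: 2 H each → 10
  5 × C: no H
  4 × C (aromatic): 1 H each → 4
  3 × O: 1 H each → 3
  2 × C: 1 H each → 2
  2 × C (aromatic): no H
  2 × N: no H
  1 × O: no H
  1 × S: 1 H
  Total hydrogens = 20.
Molecular formula: C18H20N2O4S

C18H20N2O4S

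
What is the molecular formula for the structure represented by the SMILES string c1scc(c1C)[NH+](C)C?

Heavy atoms from the SMILES: 7 C, 1 N, 1 S.
Implicit hydrogens by atom environment:
  3 × C: 3 H each → 9
  2 × C (aromatic): 1 H each → 2
  2 × C (aromatic): no H
  1 × N (charge +1): 1 H
  1 × S (aromatic): no H
  Total hydrogens = 12.
Net charge +1.
Molecular formula: C7H12NS+

C7H12NS+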